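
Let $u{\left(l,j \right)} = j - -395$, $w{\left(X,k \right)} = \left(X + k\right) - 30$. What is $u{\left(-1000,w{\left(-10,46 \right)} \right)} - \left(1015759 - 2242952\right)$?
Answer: $1227594$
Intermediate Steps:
$w{\left(X,k \right)} = -30 + X + k$
$u{\left(l,j \right)} = 395 + j$ ($u{\left(l,j \right)} = j + 395 = 395 + j$)
$u{\left(-1000,w{\left(-10,46 \right)} \right)} - \left(1015759 - 2242952\right) = \left(395 - -6\right) - \left(1015759 - 2242952\right) = \left(395 + 6\right) - -1227193 = 401 + 1227193 = 1227594$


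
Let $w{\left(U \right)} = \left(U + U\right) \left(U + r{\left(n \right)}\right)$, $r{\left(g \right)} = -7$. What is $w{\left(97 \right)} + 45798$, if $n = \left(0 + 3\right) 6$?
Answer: $63258$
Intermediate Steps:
$n = 18$ ($n = 3 \cdot 6 = 18$)
$w{\left(U \right)} = 2 U \left(-7 + U\right)$ ($w{\left(U \right)} = \left(U + U\right) \left(U - 7\right) = 2 U \left(-7 + U\right)$)
$w{\left(97 \right)} + 45798 = 2 \cdot 97 \left(-7 + 97\right) + 45798 = 2 \cdot 97 \cdot 90 + 45798 = 17460 + 45798 = 63258$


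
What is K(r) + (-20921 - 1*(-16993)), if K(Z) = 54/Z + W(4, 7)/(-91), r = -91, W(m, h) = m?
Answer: -357506/91 ≈ -3928.6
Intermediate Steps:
K(Z) = -4/91 + 54/Z (K(Z) = 54/Z + 4/(-91) = 54/Z + 4*(-1/91) = 54/Z - 4/91 = -4/91 + 54/Z)
K(r) + (-20921 - 1*(-16993)) = (-4/91 + 54/(-91)) + (-20921 - 1*(-16993)) = (-4/91 + 54*(-1/91)) + (-20921 + 16993) = (-4/91 - 54/91) - 3928 = -58/91 - 3928 = -357506/91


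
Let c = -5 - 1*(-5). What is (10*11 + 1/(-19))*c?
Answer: 0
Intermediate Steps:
c = 0 (c = -5 + 5 = 0)
(10*11 + 1/(-19))*c = (10*11 + 1/(-19))*0 = (110 - 1/19)*0 = (2089/19)*0 = 0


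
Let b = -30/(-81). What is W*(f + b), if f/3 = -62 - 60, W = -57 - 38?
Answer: 937840/27 ≈ 34735.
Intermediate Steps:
b = 10/27 (b = -30*(-1/81) = 10/27 ≈ 0.37037)
W = -95
f = -366 (f = 3*(-62 - 60) = 3*(-122) = -366)
W*(f + b) = -95*(-366 + 10/27) = -95*(-9872/27) = 937840/27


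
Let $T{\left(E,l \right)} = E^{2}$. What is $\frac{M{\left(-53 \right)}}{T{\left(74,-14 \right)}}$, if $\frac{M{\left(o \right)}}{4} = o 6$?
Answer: $- \frac{318}{1369} \approx -0.23229$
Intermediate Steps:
$M{\left(o \right)} = 24 o$ ($M{\left(o \right)} = 4 o 6 = 4 \cdot 6 o = 24 o$)
$\frac{M{\left(-53 \right)}}{T{\left(74,-14 \right)}} = \frac{24 \left(-53\right)}{74^{2}} = - \frac{1272}{5476} = \left(-1272\right) \frac{1}{5476} = - \frac{318}{1369}$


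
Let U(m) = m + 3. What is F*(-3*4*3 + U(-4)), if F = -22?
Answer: 814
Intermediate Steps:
U(m) = 3 + m
F*(-3*4*3 + U(-4)) = -22*(-3*4*3 + (3 - 4)) = -22*(-12*3 - 1) = -22*(-36 - 1) = -22*(-37) = 814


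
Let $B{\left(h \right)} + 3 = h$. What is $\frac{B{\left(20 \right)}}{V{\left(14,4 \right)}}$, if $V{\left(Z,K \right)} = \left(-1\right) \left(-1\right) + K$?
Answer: $\frac{17}{5} \approx 3.4$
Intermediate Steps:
$V{\left(Z,K \right)} = 1 + K$
$B{\left(h \right)} = -3 + h$
$\frac{B{\left(20 \right)}}{V{\left(14,4 \right)}} = \frac{-3 + 20}{1 + 4} = \frac{17}{5}$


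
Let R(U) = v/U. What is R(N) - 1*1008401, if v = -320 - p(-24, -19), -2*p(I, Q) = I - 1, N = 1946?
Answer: -560671051/556 ≈ -1.0084e+6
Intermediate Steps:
p(I, Q) = ½ - I/2 (p(I, Q) = -(I - 1)/2 = -(-1 + I)/2 = ½ - I/2)
v = -665/2 (v = -320 - (½ - ½*(-24)) = -320 - (½ + 12) = -320 - 1*25/2 = -320 - 25/2 = -665/2 ≈ -332.50)
R(U) = -665/(2*U)
R(N) - 1*1008401 = -665/2/1946 - 1*1008401 = -665/2*1/1946 - 1008401 = -95/556 - 1008401 = -560671051/556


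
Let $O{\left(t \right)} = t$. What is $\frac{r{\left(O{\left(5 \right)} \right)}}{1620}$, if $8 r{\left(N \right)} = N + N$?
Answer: $\frac{1}{1296} \approx 0.0007716$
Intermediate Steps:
$r{\left(N \right)} = \frac{N}{4}$ ($r{\left(N \right)} = \frac{N + N}{8} = \frac{2 N}{8} = \frac{N}{4}$)
$\frac{r{\left(O{\left(5 \right)} \right)}}{1620} = \frac{\frac{1}{4} \cdot 5}{1620} = \frac{5}{4} \cdot \frac{1}{1620} = \frac{1}{1296}$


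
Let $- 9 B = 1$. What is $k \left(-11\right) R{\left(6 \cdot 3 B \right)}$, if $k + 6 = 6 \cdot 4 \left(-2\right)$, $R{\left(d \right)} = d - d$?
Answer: $0$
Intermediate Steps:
$B = - \frac{1}{9}$ ($B = \left(- \frac{1}{9}\right) 1 = - \frac{1}{9} \approx -0.11111$)
$R{\left(d \right)} = 0$
$k = -54$ ($k = -6 + 6 \cdot 4 \left(-2\right) = -6 + 24 \left(-2\right) = -6 - 48 = -54$)
$k \left(-11\right) R{\left(6 \cdot 3 B \right)} = \left(-54\right) \left(-11\right) 0 = 594 \cdot 0 = 0$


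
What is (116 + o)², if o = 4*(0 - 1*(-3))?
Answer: 16384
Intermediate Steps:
o = 12 (o = 4*(0 + 3) = 4*3 = 12)
(116 + o)² = (116 + 12)² = 128² = 16384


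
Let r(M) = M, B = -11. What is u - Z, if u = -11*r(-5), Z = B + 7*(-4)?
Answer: 94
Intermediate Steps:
Z = -39 (Z = -11 + 7*(-4) = -11 - 28 = -39)
u = 55 (u = -11*(-5) = 55)
u - Z = 55 - 1*(-39) = 55 + 39 = 94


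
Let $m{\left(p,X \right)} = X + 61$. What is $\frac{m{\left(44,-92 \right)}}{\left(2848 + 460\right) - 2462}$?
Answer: $- \frac{31}{846} \approx -0.036643$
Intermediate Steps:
$m{\left(p,X \right)} = 61 + X$
$\frac{m{\left(44,-92 \right)}}{\left(2848 + 460\right) - 2462} = \frac{61 - 92}{\left(2848 + 460\right) - 2462} = - \frac{31}{3308 - 2462} = - \frac{31}{846}$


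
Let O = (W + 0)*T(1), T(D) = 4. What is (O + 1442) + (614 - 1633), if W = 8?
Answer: 455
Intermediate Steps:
O = 32 (O = (8 + 0)*4 = 8*4 = 32)
(O + 1442) + (614 - 1633) = (32 + 1442) + (614 - 1633) = 1474 - 1019 = 455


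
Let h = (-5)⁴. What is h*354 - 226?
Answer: 221024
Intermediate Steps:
h = 625
h*354 - 226 = 625*354 - 226 = 221250 - 226 = 221024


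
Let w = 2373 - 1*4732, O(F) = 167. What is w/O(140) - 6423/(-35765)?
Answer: -83296994/5972755 ≈ -13.946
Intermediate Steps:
w = -2359 (w = 2373 - 4732 = -2359)
w/O(140) - 6423/(-35765) = -2359/167 - 6423/(-35765) = -2359*1/167 - 6423*(-1/35765) = -2359/167 + 6423/35765 = -83296994/5972755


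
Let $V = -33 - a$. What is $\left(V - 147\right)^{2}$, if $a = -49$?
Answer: $17161$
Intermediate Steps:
$V = 16$ ($V = -33 - -49 = -33 + 49 = 16$)
$\left(V - 147\right)^{2} = \left(16 - 147\right)^{2} = \left(-131\right)^{2} = 17161$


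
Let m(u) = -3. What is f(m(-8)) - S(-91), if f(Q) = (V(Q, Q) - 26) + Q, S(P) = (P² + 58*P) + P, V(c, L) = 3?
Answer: -2938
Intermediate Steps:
S(P) = P² + 59*P
f(Q) = -23 + Q (f(Q) = (3 - 26) + Q = -23 + Q)
f(m(-8)) - S(-91) = (-23 - 3) - (-91)*(59 - 91) = -26 - (-91)*(-32) = -26 - 1*2912 = -26 - 2912 = -2938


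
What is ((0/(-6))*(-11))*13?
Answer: 0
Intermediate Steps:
((0/(-6))*(-11))*13 = ((0*(-⅙))*(-11))*13 = (0*(-11))*13 = 0*13 = 0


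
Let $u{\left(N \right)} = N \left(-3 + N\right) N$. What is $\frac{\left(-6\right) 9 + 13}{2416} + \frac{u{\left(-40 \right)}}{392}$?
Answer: $- \frac{20779609}{118384} \approx -175.53$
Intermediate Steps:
$u{\left(N \right)} = N^{2} \left(-3 + N\right)$ ($u{\left(N \right)} = N N \left(-3 + N\right) = N^{2} \left(-3 + N\right)$)
$\frac{\left(-6\right) 9 + 13}{2416} + \frac{u{\left(-40 \right)}}{392} = \frac{\left(-6\right) 9 + 13}{2416} + \frac{\left(-40\right)^{2} \left(-3 - 40\right)}{392} = \left(-54 + 13\right) \frac{1}{2416} + 1600 \left(-43\right) \frac{1}{392} = \left(-41\right) \frac{1}{2416} - \frac{8600}{49} = - \frac{41}{2416} - \frac{8600}{49} = - \frac{20779609}{118384}$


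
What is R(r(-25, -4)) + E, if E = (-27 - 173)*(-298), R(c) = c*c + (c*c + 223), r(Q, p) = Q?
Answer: 61073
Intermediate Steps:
R(c) = 223 + 2*c² (R(c) = c² + (c² + 223) = c² + (223 + c²) = 223 + 2*c²)
E = 59600 (E = -200*(-298) = 59600)
R(r(-25, -4)) + E = (223 + 2*(-25)²) + 59600 = (223 + 2*625) + 59600 = (223 + 1250) + 59600 = 1473 + 59600 = 61073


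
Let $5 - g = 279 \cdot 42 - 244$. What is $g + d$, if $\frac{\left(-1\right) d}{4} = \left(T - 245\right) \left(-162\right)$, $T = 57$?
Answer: $-133293$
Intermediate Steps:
$g = -11469$ ($g = 5 - \left(279 \cdot 42 - 244\right) = 5 - \left(11718 - 244\right) = 5 - 11474 = -11469$)
$d = -121824$ ($d = - 4 \left(57 - 245\right) \left(-162\right) = - 4 \left(\left(-188\right) \left(-162\right)\right) = \left(-4\right) 30456 = -121824$)
$g + d = -11469 - 121824 = -133293$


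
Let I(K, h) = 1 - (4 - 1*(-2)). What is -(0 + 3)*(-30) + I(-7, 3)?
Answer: 85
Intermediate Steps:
I(K, h) = -5 (I(K, h) = 1 - (4 + 2) = 1 - 1*6 = 1 - 6 = -5)
-(0 + 3)*(-30) + I(-7, 3) = -(0 + 3)*(-30) - 5 = -1*3*(-30) - 5 = -3*(-30) - 5 = 90 - 5 = 85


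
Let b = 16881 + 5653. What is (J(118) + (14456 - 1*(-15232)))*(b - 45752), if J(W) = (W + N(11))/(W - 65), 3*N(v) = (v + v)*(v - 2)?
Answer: -36536959264/53 ≈ -6.8938e+8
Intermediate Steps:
N(v) = 2*v*(-2 + v)/3 (N(v) = ((v + v)*(v - 2))/3 = ((2*v)*(-2 + v))/3 = (2*v*(-2 + v))/3 = 2*v*(-2 + v)/3)
b = 22534
J(W) = (66 + W)/(-65 + W) (J(W) = (W + (⅔)*11*(-2 + 11))/(W - 65) = (W + (⅔)*11*9)/(-65 + W) = (W + 66)/(-65 + W) = (66 + W)/(-65 + W))
(J(118) + (14456 - 1*(-15232)))*(b - 45752) = ((66 + 118)/(-65 + 118) + (14456 - 1*(-15232)))*(22534 - 45752) = (184/53 + (14456 + 15232))*(-23218) = ((1/53)*184 + 29688)*(-23218) = (184/53 + 29688)*(-23218) = (1573648/53)*(-23218) = -36536959264/53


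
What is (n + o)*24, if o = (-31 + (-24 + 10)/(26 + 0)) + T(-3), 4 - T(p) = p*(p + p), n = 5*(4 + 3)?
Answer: -3288/13 ≈ -252.92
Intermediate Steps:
n = 35 (n = 5*7 = 35)
T(p) = 4 - 2*p² (T(p) = 4 - p*(p + p) = 4 - p*2*p = 4 - 2*p²)
o = -592/13 (o = (-31 + (-24 + 10)/(26 + 0)) + (4 - 2*(-3)²) = (-31 - 14/26) + (4 - 2*9) = (-31 - 14*1/26) + (4 - 18) = (-31 - 7/13) - 14 = -410/13 - 14 = -592/13 ≈ -45.538)
(n + o)*24 = (35 - 592/13)*24 = -137/13*24 = -3288/13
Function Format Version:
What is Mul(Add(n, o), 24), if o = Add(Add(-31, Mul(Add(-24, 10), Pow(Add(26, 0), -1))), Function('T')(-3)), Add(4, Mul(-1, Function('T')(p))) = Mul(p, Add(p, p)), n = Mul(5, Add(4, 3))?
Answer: Rational(-3288, 13) ≈ -252.92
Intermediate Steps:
n = 35 (n = Mul(5, 7) = 35)
Function('T')(p) = Add(4, Mul(-2, Pow(p, 2))) (Function('T')(p) = Add(4, Mul(-1, Mul(p, Add(p, p)))) = Add(4, Mul(-1, Mul(p, Mul(2, p)))) = Add(4, Mul(-1, Mul(2, Pow(p, 2)))) = Add(4, Mul(-2, Pow(p, 2))))
o = Rational(-592, 13) (o = Add(Add(-31, Mul(Add(-24, 10), Pow(Add(26, 0), -1))), Add(4, Mul(-2, Pow(-3, 2)))) = Add(Add(-31, Mul(-14, Pow(26, -1))), Add(4, Mul(-2, 9))) = Add(Add(-31, Mul(-14, Rational(1, 26))), Add(4, -18)) = Add(Add(-31, Rational(-7, 13)), -14) = Add(Rational(-410, 13), -14) = Rational(-592, 13) ≈ -45.538)
Mul(Add(n, o), 24) = Mul(Add(35, Rational(-592, 13)), 24) = Mul(Rational(-137, 13), 24) = Rational(-3288, 13)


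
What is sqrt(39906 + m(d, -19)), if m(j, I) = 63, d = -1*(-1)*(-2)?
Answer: 3*sqrt(4441) ≈ 199.92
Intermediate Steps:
d = -2 (d = 1*(-2) = -2)
sqrt(39906 + m(d, -19)) = sqrt(39906 + 63) = sqrt(39969) = 3*sqrt(4441)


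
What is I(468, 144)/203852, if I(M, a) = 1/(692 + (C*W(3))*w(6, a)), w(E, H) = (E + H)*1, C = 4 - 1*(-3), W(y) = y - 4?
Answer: -1/72979016 ≈ -1.3703e-8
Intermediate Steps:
W(y) = -4 + y
C = 7 (C = 4 + 3 = 7)
w(E, H) = E + H
I(M, a) = 1/(650 - 7*a) (I(M, a) = 1/(692 + (7*(-4 + 3))*(6 + a)) = 1/(692 + (7*(-1))*(6 + a)) = 1/(692 - 7*(6 + a)) = 1/(692 + (-42 - 7*a)) = 1/(650 - 7*a))
I(468, 144)/203852 = 1/((650 - 7*144)*203852) = (1/203852)/(650 - 1008) = (1/203852)/(-358) = -1/358*1/203852 = -1/72979016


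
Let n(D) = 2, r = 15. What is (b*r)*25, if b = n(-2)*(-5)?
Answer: -3750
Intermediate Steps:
b = -10 (b = 2*(-5) = -10)
(b*r)*25 = -10*15*25 = -150*25 = -3750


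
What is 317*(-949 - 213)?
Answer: -368354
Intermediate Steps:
317*(-949 - 213) = 317*(-1162) = -368354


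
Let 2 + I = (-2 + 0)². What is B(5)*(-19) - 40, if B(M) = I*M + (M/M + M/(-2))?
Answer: -403/2 ≈ -201.50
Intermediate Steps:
I = 2 (I = -2 + (-2 + 0)² = -2 + (-2)² = -2 + 4 = 2)
B(M) = 1 + 3*M/2 (B(M) = 2*M + (M/M + M/(-2)) = 2*M + (1 + M*(-½)) = 2*M + (1 - M/2) = 1 + 3*M/2)
B(5)*(-19) - 40 = (1 + (3/2)*5)*(-19) - 40 = (1 + 15/2)*(-19) - 40 = (17/2)*(-19) - 40 = -323/2 - 40 = -403/2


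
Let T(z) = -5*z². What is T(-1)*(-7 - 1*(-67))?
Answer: -300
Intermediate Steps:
T(-1)*(-7 - 1*(-67)) = (-5*(-1)²)*(-7 - 1*(-67)) = (-5*1)*(-7 + 67) = -5*60 = -300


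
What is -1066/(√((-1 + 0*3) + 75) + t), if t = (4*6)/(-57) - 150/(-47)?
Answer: 1177547306/26445275 - 425040317*√74/26445275 ≈ -93.733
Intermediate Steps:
t = 2474/893 (t = 24*(-1/57) - 150*(-1/47) = -8/19 + 150/47 = 2474/893 ≈ 2.7704)
-1066/(√((-1 + 0*3) + 75) + t) = -1066/(√((-1 + 0*3) + 75) + 2474/893) = -1066/(√((-1 + 0) + 75) + 2474/893) = -1066/(√(-1 + 75) + 2474/893) = -1066/(√74 + 2474/893) = -1066/(2474/893 + √74)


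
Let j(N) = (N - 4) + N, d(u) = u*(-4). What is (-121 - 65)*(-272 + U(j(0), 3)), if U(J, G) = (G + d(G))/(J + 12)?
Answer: 203205/4 ≈ 50801.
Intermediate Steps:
d(u) = -4*u
j(N) = -4 + 2*N (j(N) = (-4 + N) + N = -4 + 2*N)
U(J, G) = -3*G/(12 + J) (U(J, G) = (G - 4*G)/(J + 12) = (-3*G)/(12 + J) = -3*G/(12 + J))
(-121 - 65)*(-272 + U(j(0), 3)) = (-121 - 65)*(-272 - 3*3/(12 + (-4 + 2*0))) = -186*(-272 - 3*3/(12 + (-4 + 0))) = -186*(-272 - 3*3/(12 - 4)) = -186*(-272 - 3*3/8) = -186*(-272 - 3*3*⅛) = -186*(-272 - 9/8) = -186*(-2185/8) = 203205/4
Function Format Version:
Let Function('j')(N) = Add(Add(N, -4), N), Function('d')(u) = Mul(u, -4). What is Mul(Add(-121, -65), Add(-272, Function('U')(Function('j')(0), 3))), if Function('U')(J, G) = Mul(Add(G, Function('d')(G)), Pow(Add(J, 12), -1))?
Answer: Rational(203205, 4) ≈ 50801.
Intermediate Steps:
Function('d')(u) = Mul(-4, u)
Function('j')(N) = Add(-4, Mul(2, N)) (Function('j')(N) = Add(Add(-4, N), N) = Add(-4, Mul(2, N)))
Function('U')(J, G) = Mul(-3, G, Pow(Add(12, J), -1)) (Function('U')(J, G) = Mul(Add(G, Mul(-4, G)), Pow(Add(J, 12), -1)) = Mul(Mul(-3, G), Pow(Add(12, J), -1)) = Mul(-3, G, Pow(Add(12, J), -1)))
Mul(Add(-121, -65), Add(-272, Function('U')(Function('j')(0), 3))) = Mul(Add(-121, -65), Add(-272, Mul(-3, 3, Pow(Add(12, Add(-4, Mul(2, 0))), -1)))) = Mul(-186, Add(-272, Mul(-3, 3, Pow(Add(12, Add(-4, 0)), -1)))) = Mul(-186, Add(-272, Mul(-3, 3, Pow(Add(12, -4), -1)))) = Mul(-186, Add(-272, Mul(-3, 3, Pow(8, -1)))) = Mul(-186, Add(-272, Mul(-3, 3, Rational(1, 8)))) = Mul(-186, Add(-272, Rational(-9, 8))) = Mul(-186, Rational(-2185, 8)) = Rational(203205, 4)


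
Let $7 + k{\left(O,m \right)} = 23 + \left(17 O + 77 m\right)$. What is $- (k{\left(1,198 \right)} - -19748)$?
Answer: $-35027$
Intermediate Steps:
$k{\left(O,m \right)} = 16 + 17 O + 77 m$ ($k{\left(O,m \right)} = -7 + \left(23 + \left(17 O + 77 m\right)\right) = -7 + \left(23 + 17 O + 77 m\right) = 16 + 17 O + 77 m$)
$- (k{\left(1,198 \right)} - -19748) = - (\left(16 + 17 \cdot 1 + 77 \cdot 198\right) - -19748) = - (\left(16 + 17 + 15246\right) + 19748) = - (15279 + 19748) = \left(-1\right) 35027 = -35027$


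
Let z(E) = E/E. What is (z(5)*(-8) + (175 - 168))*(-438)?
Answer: 438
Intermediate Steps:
z(E) = 1
(z(5)*(-8) + (175 - 168))*(-438) = (1*(-8) + (175 - 168))*(-438) = (-8 + 7)*(-438) = -1*(-438) = 438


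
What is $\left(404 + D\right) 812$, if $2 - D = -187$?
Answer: $481516$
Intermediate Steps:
$D = 189$ ($D = 2 - -187 = 2 + 187 = 189$)
$\left(404 + D\right) 812 = \left(404 + 189\right) 812 = 593 \cdot 812 = 481516$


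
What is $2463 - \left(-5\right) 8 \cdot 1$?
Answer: $2503$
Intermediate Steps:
$2463 - \left(-5\right) 8 \cdot 1 = 2463 - \left(-40\right) 1 = 2463 - -40 = 2463 + 40 = 2503$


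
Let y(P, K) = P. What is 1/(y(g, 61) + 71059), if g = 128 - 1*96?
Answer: 1/71091 ≈ 1.4066e-5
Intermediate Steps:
g = 32 (g = 128 - 96 = 32)
1/(y(g, 61) + 71059) = 1/(32 + 71059) = 1/71091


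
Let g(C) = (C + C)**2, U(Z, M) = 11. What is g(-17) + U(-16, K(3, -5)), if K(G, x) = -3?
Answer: 1167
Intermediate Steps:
g(C) = 4*C**2 (g(C) = (2*C)**2 = 4*C**2)
g(-17) + U(-16, K(3, -5)) = 4*(-17)**2 + 11 = 4*289 + 11 = 1156 + 11 = 1167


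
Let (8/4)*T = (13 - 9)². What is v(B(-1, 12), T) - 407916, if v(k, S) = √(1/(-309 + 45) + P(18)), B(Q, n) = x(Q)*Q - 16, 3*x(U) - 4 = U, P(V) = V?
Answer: -407916 + √313566/132 ≈ -4.0791e+5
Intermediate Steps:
T = 8 (T = (13 - 9)²/2 = (½)*4² = (½)*16 = 8)
x(U) = 4/3 + U/3
B(Q, n) = -16 + Q*(4/3 + Q/3) (B(Q, n) = (4/3 + Q/3)*Q - 16 = Q*(4/3 + Q/3) - 16 = -16 + Q*(4/3 + Q/3))
v(k, S) = √313566/132 (v(k, S) = √(1/(-309 + 45) + 18) = √(1/(-264) + 18) = √(-1/264 + 18) = √(4751/264) = √313566/132)
v(B(-1, 12), T) - 407916 = √313566/132 - 407916 = -407916 + √313566/132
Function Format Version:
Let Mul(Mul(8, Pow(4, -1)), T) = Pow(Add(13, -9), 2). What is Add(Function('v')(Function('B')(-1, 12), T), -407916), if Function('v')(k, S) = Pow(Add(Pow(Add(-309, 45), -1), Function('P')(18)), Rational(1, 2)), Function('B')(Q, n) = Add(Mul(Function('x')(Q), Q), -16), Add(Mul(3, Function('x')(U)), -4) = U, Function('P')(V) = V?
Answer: Add(-407916, Mul(Rational(1, 132), Pow(313566, Rational(1, 2)))) ≈ -4.0791e+5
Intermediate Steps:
T = 8 (T = Mul(Rational(1, 2), Pow(Add(13, -9), 2)) = Mul(Rational(1, 2), Pow(4, 2)) = Mul(Rational(1, 2), 16) = 8)
Function('x')(U) = Add(Rational(4, 3), Mul(Rational(1, 3), U))
Function('B')(Q, n) = Add(-16, Mul(Q, Add(Rational(4, 3), Mul(Rational(1, 3), Q)))) (Function('B')(Q, n) = Add(Mul(Add(Rational(4, 3), Mul(Rational(1, 3), Q)), Q), -16) = Add(Mul(Q, Add(Rational(4, 3), Mul(Rational(1, 3), Q))), -16) = Add(-16, Mul(Q, Add(Rational(4, 3), Mul(Rational(1, 3), Q)))))
Function('v')(k, S) = Mul(Rational(1, 132), Pow(313566, Rational(1, 2))) (Function('v')(k, S) = Pow(Add(Pow(Add(-309, 45), -1), 18), Rational(1, 2)) = Pow(Add(Pow(-264, -1), 18), Rational(1, 2)) = Pow(Add(Rational(-1, 264), 18), Rational(1, 2)) = Pow(Rational(4751, 264), Rational(1, 2)) = Mul(Rational(1, 132), Pow(313566, Rational(1, 2))))
Add(Function('v')(Function('B')(-1, 12), T), -407916) = Add(Mul(Rational(1, 132), Pow(313566, Rational(1, 2))), -407916) = Add(-407916, Mul(Rational(1, 132), Pow(313566, Rational(1, 2))))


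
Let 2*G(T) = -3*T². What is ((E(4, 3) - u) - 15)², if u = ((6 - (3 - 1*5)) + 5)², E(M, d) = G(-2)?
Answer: 36100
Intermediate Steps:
G(T) = -3*T²/2 (G(T) = (-3*T²)/2 = -3*T²/2)
E(M, d) = -6 (E(M, d) = -3/2*(-2)² = -3/2*4 = -6)
u = 169 (u = ((6 - (3 - 5)) + 5)² = ((6 - 1*(-2)) + 5)² = ((6 + 2) + 5)² = (8 + 5)² = 13² = 169)
((E(4, 3) - u) - 15)² = ((-6 - 1*169) - 15)² = ((-6 - 169) - 15)² = (-175 - 15)² = (-190)² = 36100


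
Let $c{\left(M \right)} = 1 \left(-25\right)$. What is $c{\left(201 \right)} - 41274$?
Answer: $-41299$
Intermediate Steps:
$c{\left(M \right)} = -25$
$c{\left(201 \right)} - 41274 = -25 - 41274 = -41299$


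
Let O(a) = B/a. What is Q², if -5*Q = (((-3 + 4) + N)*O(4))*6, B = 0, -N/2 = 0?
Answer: 0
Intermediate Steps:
N = 0 (N = -2*0 = 0)
O(a) = 0 (O(a) = 0/a = 0)
Q = 0 (Q = -((-3 + 4) + 0)*0*6/5 = -(1 + 0)*0*6/5 = -1*0*6/5 = -0*6 = -⅕*0 = 0)
Q² = 0² = 0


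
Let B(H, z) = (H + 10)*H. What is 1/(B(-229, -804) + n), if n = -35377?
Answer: 1/14774 ≈ 6.7686e-5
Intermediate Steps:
B(H, z) = H*(10 + H) (B(H, z) = (10 + H)*H = H*(10 + H))
1/(B(-229, -804) + n) = 1/(-229*(10 - 229) - 35377) = 1/(-229*(-219) - 35377) = 1/(50151 - 35377) = 1/14774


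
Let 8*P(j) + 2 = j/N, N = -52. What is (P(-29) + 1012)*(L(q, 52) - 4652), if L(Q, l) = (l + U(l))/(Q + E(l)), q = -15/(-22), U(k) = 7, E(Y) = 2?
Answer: -974422855/208 ≈ -4.6847e+6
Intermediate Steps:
q = 15/22 (q = -15*(-1/22) = 15/22 ≈ 0.68182)
L(Q, l) = (7 + l)/(2 + Q) (L(Q, l) = (l + 7)/(Q + 2) = (7 + l)/(2 + Q))
P(j) = -1/4 - j/416 (P(j) = -1/4 + (j/(-52))/8 = -1/4 + (j*(-1/52))/8 = -1/4 + (-j/52)/8 = -1/4 - j/416)
(P(-29) + 1012)*(L(q, 52) - 4652) = ((-1/4 - 1/416*(-29)) + 1012)*((7 + 52)/(2 + 15/22) - 4652) = ((-1/4 + 29/416) + 1012)*(59/(59/22) - 4652) = (-75/416 + 1012)*((22/59)*59 - 4652) = 420917*(22 - 4652)/416 = (420917/416)*(-4630) = -974422855/208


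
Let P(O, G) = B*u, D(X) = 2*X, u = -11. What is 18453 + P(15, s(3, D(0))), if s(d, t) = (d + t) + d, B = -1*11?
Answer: 18574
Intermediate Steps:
B = -11
s(d, t) = t + 2*d
P(O, G) = 121 (P(O, G) = -11*(-11) = 121)
18453 + P(15, s(3, D(0))) = 18453 + 121 = 18574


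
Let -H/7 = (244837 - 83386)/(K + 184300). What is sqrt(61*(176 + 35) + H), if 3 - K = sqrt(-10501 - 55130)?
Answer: sqrt((2371033756 - 12871*I*sqrt(65631))/(184303 - I*sqrt(65631))) ≈ 113.42 - 0.e-5*I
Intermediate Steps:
K = 3 - I*sqrt(65631) (K = 3 - sqrt(-10501 - 55130) = 3 - sqrt(-65631) = 3 - I*sqrt(65631) ≈ 3.0 - 256.19*I)
H = -1130157/(184303 - I*sqrt(65631)) (H = -7*(244837 - 83386)/((3 - I*sqrt(65631)) + 184300) = -1130157/(184303 - I*sqrt(65631)) ≈ -6.132 - 0.0085237*I)
sqrt(61*(176 + 35) + H) = sqrt(61*(176 + 35) + (-208291325571/33967661440 - 1130157*I*sqrt(65631)/33967661440)) = sqrt(61*211 + (-208291325571/33967661440 - 1130157*I*sqrt(65631)/33967661440)) = sqrt(12871 + (-208291325571/33967661440 - 1130157*I*sqrt(65631)/33967661440)) = sqrt(436989479068669/33967661440 - 1130157*I*sqrt(65631)/33967661440)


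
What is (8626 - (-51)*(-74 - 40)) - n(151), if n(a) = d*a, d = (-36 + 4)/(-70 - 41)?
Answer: 307300/111 ≈ 2768.5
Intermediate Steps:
d = 32/111 (d = -32/(-111) = -32*(-1/111) = 32/111 ≈ 0.28829)
n(a) = 32*a/111
(8626 - (-51)*(-74 - 40)) - n(151) = (8626 - (-51)*(-74 - 40)) - 32*151/111 = (8626 - (-51)*(-114)) - 1*4832/111 = (8626 - 1*5814) - 4832/111 = (8626 - 5814) - 4832/111 = 2812 - 4832/111 = 307300/111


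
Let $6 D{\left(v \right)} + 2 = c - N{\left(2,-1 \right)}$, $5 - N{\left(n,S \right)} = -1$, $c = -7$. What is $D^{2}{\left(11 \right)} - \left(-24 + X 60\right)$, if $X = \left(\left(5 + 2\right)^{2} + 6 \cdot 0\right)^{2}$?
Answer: $- \frac{576119}{4} \approx -1.4403 \cdot 10^{5}$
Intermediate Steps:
$N{\left(n,S \right)} = 6$ ($N{\left(n,S \right)} = 5 - -1 = 5 + 1 = 6$)
$D{\left(v \right)} = - \frac{5}{2}$ ($D{\left(v \right)} = - \frac{1}{3} + \frac{-7 - 6}{6} = - \frac{1}{3} + \frac{1}{6} \left(-13\right) = - \frac{1}{3} - \frac{13}{6} = - \frac{5}{2}$)
$X = 2401$ ($X = \left(7^{2} + 0\right)^{2} = \left(49 + 0\right)^{2} = 49^{2} = 2401$)
$D^{2}{\left(11 \right)} - \left(-24 + X 60\right) = \left(- \frac{5}{2}\right)^{2} - \left(-24 + 2401 \cdot 60\right) = \frac{25}{4} - \left(-24 + 144060\right) = \frac{25}{4} - 144036 = - \frac{576119}{4}$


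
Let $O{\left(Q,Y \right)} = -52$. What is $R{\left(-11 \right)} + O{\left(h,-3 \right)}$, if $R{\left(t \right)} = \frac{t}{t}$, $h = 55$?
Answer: $-51$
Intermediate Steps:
$R{\left(t \right)} = 1$
$R{\left(-11 \right)} + O{\left(h,-3 \right)} = 1 - 52 = -51$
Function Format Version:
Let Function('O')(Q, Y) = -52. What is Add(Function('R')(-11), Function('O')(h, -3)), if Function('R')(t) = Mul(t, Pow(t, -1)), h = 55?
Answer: -51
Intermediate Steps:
Function('R')(t) = 1
Add(Function('R')(-11), Function('O')(h, -3)) = Add(1, -52) = -51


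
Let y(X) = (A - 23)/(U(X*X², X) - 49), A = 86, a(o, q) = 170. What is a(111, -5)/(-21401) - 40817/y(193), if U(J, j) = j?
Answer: -1996627866/21401 ≈ -93296.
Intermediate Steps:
y(X) = 63/(-49 + X) (y(X) = (86 - 23)/(X - 49) = 63/(-49 + X))
a(111, -5)/(-21401) - 40817/y(193) = 170/(-21401) - 40817/(63/(-49 + 193)) = 170*(-1/21401) - 40817/(63/144) = -170/21401 - 40817/(63*(1/144)) = -170/21401 - 40817/7/16 = -170/21401 - 40817*16/7 = -170/21401 - 93296 = -1996627866/21401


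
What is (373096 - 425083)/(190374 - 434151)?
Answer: 17329/81259 ≈ 0.21326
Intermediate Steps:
(373096 - 425083)/(190374 - 434151) = -51987/(-243777) = -51987*(-1/243777) = 17329/81259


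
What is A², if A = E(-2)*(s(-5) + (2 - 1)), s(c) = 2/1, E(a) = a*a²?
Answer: 576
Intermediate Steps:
E(a) = a³
s(c) = 2 (s(c) = 2*1 = 2)
A = -24 (A = (-2)³*(2 + (2 - 1)) = -8*(2 + 1) = -8*3 = -24)
A² = (-24)² = 576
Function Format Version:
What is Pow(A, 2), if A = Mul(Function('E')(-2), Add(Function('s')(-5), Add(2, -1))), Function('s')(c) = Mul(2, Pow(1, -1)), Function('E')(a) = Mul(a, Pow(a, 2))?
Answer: 576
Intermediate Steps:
Function('E')(a) = Pow(a, 3)
Function('s')(c) = 2 (Function('s')(c) = Mul(2, 1) = 2)
A = -24 (A = Mul(Pow(-2, 3), Add(2, Add(2, -1))) = Mul(-8, Add(2, 1)) = Mul(-8, 3) = -24)
Pow(A, 2) = Pow(-24, 2) = 576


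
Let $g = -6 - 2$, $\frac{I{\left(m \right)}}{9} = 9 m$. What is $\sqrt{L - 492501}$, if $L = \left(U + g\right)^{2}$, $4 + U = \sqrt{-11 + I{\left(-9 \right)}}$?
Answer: $\sqrt{-493097 - 48 i \sqrt{185}} \approx 0.465 - 702.21 i$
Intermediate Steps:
$I{\left(m \right)} = 81 m$ ($I{\left(m \right)} = 9 \cdot 9 m = 81 m$)
$g = -8$ ($g = -6 - 2 = -8$)
$U = -4 + 2 i \sqrt{185}$ ($U = -4 + \sqrt{-11 + 81 \left(-9\right)} = -4 + \sqrt{-11 - 729} = -4 + \sqrt{-740} = -4 + 2 i \sqrt{185} \approx -4.0 + 27.203 i$)
$L = \left(-12 + 2 i \sqrt{185}\right)^{2}$ ($L = \left(\left(-4 + 2 i \sqrt{185}\right) - 8\right)^{2} = \left(-12 + 2 i \sqrt{185}\right)^{2} \approx -596.0 - 652.87 i$)
$\sqrt{L - 492501} = \sqrt{4 \left(6 - i \sqrt{185}\right)^{2} - 492501} = \sqrt{-492501 + 4 \left(6 - i \sqrt{185}\right)^{2}}$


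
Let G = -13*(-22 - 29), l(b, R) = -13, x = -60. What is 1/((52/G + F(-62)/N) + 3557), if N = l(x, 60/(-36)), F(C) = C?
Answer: 663/2361505 ≈ 0.00028075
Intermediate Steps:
N = -13
G = 663 (G = -13*(-51) = -1*(-663) = 663)
1/((52/G + F(-62)/N) + 3557) = 1/((52/663 - 62/(-13)) + 3557) = 1/((52*(1/663) - 62*(-1/13)) + 3557) = 1/((4/51 + 62/13) + 3557) = 1/(3214/663 + 3557) = 1/(2361505/663) = 663/2361505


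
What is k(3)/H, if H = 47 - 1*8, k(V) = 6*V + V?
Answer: 7/13 ≈ 0.53846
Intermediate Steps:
k(V) = 7*V
H = 39 (H = 47 - 8 = 39)
k(3)/H = (7*3)/39 = 21*(1/39) = 7/13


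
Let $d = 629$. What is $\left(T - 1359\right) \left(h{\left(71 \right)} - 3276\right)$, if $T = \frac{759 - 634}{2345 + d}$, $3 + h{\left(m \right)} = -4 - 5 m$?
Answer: $\frac{7351563079}{1487} \approx 4.9439 \cdot 10^{6}$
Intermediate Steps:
$h{\left(m \right)} = -7 - 5 m$ ($h{\left(m \right)} = -3 - \left(4 + 5 m\right) = -7 - 5 m$)
$T = \frac{125}{2974}$ ($T = \frac{759 - 634}{2345 + 629} = \frac{125}{2974} \approx 0.042031$)
$\left(T - 1359\right) \left(h{\left(71 \right)} - 3276\right) = \left(\frac{125}{2974} - 1359\right) \left(\left(-7 - 355\right) - 3276\right) = - \frac{4041541 \left(\left(-7 - 355\right) - 3276\right)}{2974} = - \frac{4041541 \left(-362 - 3276\right)}{2974} = \left(- \frac{4041541}{2974}\right) \left(-3638\right) = \frac{7351563079}{1487}$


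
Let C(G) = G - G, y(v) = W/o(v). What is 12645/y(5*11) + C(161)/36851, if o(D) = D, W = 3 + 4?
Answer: 695475/7 ≈ 99354.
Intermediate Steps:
W = 7
y(v) = 7/v
C(G) = 0
12645/y(5*11) + C(161)/36851 = 12645/((7/((5*11)))) + 0/36851 = 12645/((7/55)) + 0*(1/36851) = 12645/((7*(1/55))) + 0 = 12645/(7/55) + 0 = 12645*(55/7) + 0 = 695475/7 + 0 = 695475/7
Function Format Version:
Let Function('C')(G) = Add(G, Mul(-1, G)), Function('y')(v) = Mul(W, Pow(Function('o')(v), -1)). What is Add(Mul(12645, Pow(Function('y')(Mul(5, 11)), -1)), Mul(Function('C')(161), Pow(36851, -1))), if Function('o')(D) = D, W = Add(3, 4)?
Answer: Rational(695475, 7) ≈ 99354.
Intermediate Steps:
W = 7
Function('y')(v) = Mul(7, Pow(v, -1))
Function('C')(G) = 0
Add(Mul(12645, Pow(Function('y')(Mul(5, 11)), -1)), Mul(Function('C')(161), Pow(36851, -1))) = Add(Mul(12645, Pow(Mul(7, Pow(Mul(5, 11), -1)), -1)), Mul(0, Pow(36851, -1))) = Add(Mul(12645, Pow(Mul(7, Pow(55, -1)), -1)), Mul(0, Rational(1, 36851))) = Add(Mul(12645, Pow(Mul(7, Rational(1, 55)), -1)), 0) = Add(Mul(12645, Pow(Rational(7, 55), -1)), 0) = Add(Mul(12645, Rational(55, 7)), 0) = Add(Rational(695475, 7), 0) = Rational(695475, 7)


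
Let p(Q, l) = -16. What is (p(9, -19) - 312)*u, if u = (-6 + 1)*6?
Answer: 9840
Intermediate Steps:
u = -30 (u = -5*6 = -30)
(p(9, -19) - 312)*u = (-16 - 312)*(-30) = -328*(-30) = 9840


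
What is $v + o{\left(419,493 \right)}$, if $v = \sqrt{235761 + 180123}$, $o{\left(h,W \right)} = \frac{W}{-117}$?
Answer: $- \frac{493}{117} + 2 \sqrt{103971} \approx 640.68$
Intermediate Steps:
$o{\left(h,W \right)} = - \frac{W}{117}$ ($o{\left(h,W \right)} = W \left(- \frac{1}{117}\right) = - \frac{W}{117}$)
$v = 2 \sqrt{103971}$ ($v = \sqrt{415884} = 2 \sqrt{103971} \approx 644.89$)
$v + o{\left(419,493 \right)} = 2 \sqrt{103971} - \frac{493}{117} = - \frac{493}{117} + 2 \sqrt{103971}$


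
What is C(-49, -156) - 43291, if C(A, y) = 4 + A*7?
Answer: -43630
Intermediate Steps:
C(A, y) = 4 + 7*A
C(-49, -156) - 43291 = (4 + 7*(-49)) - 43291 = (4 - 343) - 43291 = -339 - 43291 = -43630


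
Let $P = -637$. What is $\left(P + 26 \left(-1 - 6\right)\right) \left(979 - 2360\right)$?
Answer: $1131039$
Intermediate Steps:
$\left(P + 26 \left(-1 - 6\right)\right) \left(979 - 2360\right) = \left(-637 + 26 \left(-1 - 6\right)\right) \left(979 - 2360\right) = \left(-637 + 26 \left(-7\right)\right) \left(-1381\right) = \left(-637 - 182\right) \left(-1381\right) = \left(-819\right) \left(-1381\right) = 1131039$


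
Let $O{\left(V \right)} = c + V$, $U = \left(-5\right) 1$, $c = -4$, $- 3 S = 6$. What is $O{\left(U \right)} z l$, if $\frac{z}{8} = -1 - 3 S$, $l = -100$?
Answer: $36000$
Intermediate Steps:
$S = -2$ ($S = \left(- \frac{1}{3}\right) 6 = -2$)
$U = -5$
$z = 40$ ($z = 8 \left(-1 - -6\right) = 8 \left(-1 + 6\right) = 8 \cdot 5 = 40$)
$O{\left(V \right)} = -4 + V$
$O{\left(U \right)} z l = \left(-4 - 5\right) 40 \left(-100\right) = \left(-9\right) 40 \left(-100\right) = \left(-360\right) \left(-100\right) = 36000$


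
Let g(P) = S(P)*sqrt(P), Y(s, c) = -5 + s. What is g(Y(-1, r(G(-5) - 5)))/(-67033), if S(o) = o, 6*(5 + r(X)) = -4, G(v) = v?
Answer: 6*I*sqrt(6)/67033 ≈ 0.00021925*I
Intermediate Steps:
r(X) = -17/3 (r(X) = -5 + (1/6)*(-4) = -5 - 2/3 = -17/3)
g(P) = P**(3/2) (g(P) = P*sqrt(P) = P**(3/2))
g(Y(-1, r(G(-5) - 5)))/(-67033) = (-5 - 1)**(3/2)/(-67033) = (-6)**(3/2)*(-1/67033) = -6*I*sqrt(6)*(-1/67033) = 6*I*sqrt(6)/67033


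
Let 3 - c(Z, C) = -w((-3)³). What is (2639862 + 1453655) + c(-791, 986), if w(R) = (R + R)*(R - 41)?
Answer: 4097192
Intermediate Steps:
w(R) = 2*R*(-41 + R) (w(R) = (2*R)*(-41 + R) = 2*R*(-41 + R))
c(Z, C) = 3675 (c(Z, C) = 3 - (-1)*2*(-3)³*(-41 + (-3)³) = 3 - (-1)*2*(-27)*(-41 - 27) = 3 - (-1)*2*(-27)*(-68) = 3 - (-1)*3672 = 3 - 1*(-3672) = 3 + 3672 = 3675)
(2639862 + 1453655) + c(-791, 986) = (2639862 + 1453655) + 3675 = 4093517 + 3675 = 4097192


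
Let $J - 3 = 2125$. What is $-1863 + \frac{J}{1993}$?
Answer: $- \frac{3710831}{1993} \approx -1861.9$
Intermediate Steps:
$J = 2128$ ($J = 3 + 2125 = 2128$)
$-1863 + \frac{J}{1993} = -1863 + \frac{2128}{1993} = - \frac{3710831}{1993}$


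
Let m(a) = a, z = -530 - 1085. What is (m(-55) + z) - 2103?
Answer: -3773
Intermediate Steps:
z = -1615
(m(-55) + z) - 2103 = (-55 - 1615) - 2103 = -1670 - 2103 = -3773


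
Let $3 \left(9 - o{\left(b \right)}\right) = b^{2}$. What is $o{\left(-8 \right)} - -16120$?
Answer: $\frac{48323}{3} \approx 16108.0$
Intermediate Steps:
$o{\left(b \right)} = 9 - \frac{b^{2}}{3}$
$o{\left(-8 \right)} - -16120 = \left(9 - \frac{\left(-8\right)^{2}}{3}\right) - -16120 = \left(9 - \frac{64}{3}\right) + 16120 = - \frac{37}{3} + 16120 = \frac{48323}{3}$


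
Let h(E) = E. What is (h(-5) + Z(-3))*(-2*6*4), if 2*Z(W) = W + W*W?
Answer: 96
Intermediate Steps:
Z(W) = W/2 + W²/2 (Z(W) = (W + W*W)/2 = (W + W²)/2 = W/2 + W²/2)
(h(-5) + Z(-3))*(-2*6*4) = (-5 + (½)*(-3)*(1 - 3))*(-2*6*4) = (-5 + (½)*(-3)*(-2))*(-12*4) = (-5 + 3)*(-48) = -2*(-48) = 96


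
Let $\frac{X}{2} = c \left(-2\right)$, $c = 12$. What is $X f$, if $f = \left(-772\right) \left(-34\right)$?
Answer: $-1259904$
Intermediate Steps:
$f = 26248$
$X = -48$ ($X = 2 \cdot 12 \left(-2\right) = 2 \left(-24\right) = -48$)
$X f = \left(-48\right) 26248 = -1259904$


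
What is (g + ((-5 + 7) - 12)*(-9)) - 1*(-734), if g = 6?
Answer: 830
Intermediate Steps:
(g + ((-5 + 7) - 12)*(-9)) - 1*(-734) = (6 + ((-5 + 7) - 12)*(-9)) - 1*(-734) = (6 + (2 - 12)*(-9)) + 734 = (6 - 10*(-9)) + 734 = (6 + 90) + 734 = 96 + 734 = 830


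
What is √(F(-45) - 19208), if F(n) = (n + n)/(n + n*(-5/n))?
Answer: I*√480155/5 ≈ 138.59*I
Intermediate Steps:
F(n) = 2*n/(-5 + n) (F(n) = (2*n)/(n - 5) = (2*n)/(-5 + n) = 2*n/(-5 + n))
√(F(-45) - 19208) = √(2*(-45)/(-5 - 45) - 19208) = √(2*(-45)/(-50) - 19208) = √(2*(-45)*(-1/50) - 19208) = √(9/5 - 19208) = √(-96031/5) = I*√480155/5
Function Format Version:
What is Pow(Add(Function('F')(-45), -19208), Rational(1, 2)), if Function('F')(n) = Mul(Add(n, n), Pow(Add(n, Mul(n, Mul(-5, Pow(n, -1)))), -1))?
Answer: Mul(Rational(1, 5), I, Pow(480155, Rational(1, 2))) ≈ Mul(138.59, I)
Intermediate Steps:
Function('F')(n) = Mul(2, n, Pow(Add(-5, n), -1)) (Function('F')(n) = Mul(Mul(2, n), Pow(Add(n, -5), -1)) = Mul(Mul(2, n), Pow(Add(-5, n), -1)) = Mul(2, n, Pow(Add(-5, n), -1)))
Pow(Add(Function('F')(-45), -19208), Rational(1, 2)) = Pow(Add(Mul(2, -45, Pow(Add(-5, -45), -1)), -19208), Rational(1, 2)) = Pow(Add(Mul(2, -45, Pow(-50, -1)), -19208), Rational(1, 2)) = Pow(Add(Mul(2, -45, Rational(-1, 50)), -19208), Rational(1, 2)) = Pow(Add(Rational(9, 5), -19208), Rational(1, 2)) = Pow(Rational(-96031, 5), Rational(1, 2)) = Mul(Rational(1, 5), I, Pow(480155, Rational(1, 2)))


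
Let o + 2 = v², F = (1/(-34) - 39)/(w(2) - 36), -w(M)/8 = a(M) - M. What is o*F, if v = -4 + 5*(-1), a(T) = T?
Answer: 104833/1224 ≈ 85.648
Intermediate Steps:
w(M) = 0 (w(M) = -8*(M - M) = -8*0 = 0)
v = -9 (v = -4 - 5 = -9)
F = 1327/1224 (F = (1/(-34) - 39)/(0 - 36) = (-1/34 - 39)/(-36) = -1327/34*(-1/36) = 1327/1224 ≈ 1.0842)
o = 79 (o = -2 + (-9)² = -2 + 81 = 79)
o*F = 79*(1327/1224) = 104833/1224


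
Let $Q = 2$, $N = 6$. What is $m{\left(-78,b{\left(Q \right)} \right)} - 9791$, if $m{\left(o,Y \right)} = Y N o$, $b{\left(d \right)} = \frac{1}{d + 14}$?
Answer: $- \frac{39281}{4} \approx -9820.3$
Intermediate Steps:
$b{\left(d \right)} = \frac{1}{14 + d}$
$m{\left(o,Y \right)} = 6 Y o$ ($m{\left(o,Y \right)} = Y 6 o = 6 Y o$)
$m{\left(-78,b{\left(Q \right)} \right)} - 9791 = 6 \frac{1}{14 + 2} \left(-78\right) - 9791 = 6 \cdot \frac{1}{16} \left(-78\right) - 9791 = - \frac{117}{4} - 9791 = - \frac{39281}{4}$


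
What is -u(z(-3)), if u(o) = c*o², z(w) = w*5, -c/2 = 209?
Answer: 94050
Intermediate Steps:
c = -418 (c = -2*209 = -418)
z(w) = 5*w
u(o) = -418*o²
-u(z(-3)) = -(-418)*(5*(-3))² = -(-418)*(-15)² = -(-418)*225 = -1*(-94050) = 94050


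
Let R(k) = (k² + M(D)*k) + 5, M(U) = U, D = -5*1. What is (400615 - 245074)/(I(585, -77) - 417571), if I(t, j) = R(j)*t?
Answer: 155541/3279044 ≈ 0.047435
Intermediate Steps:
D = -5
R(k) = 5 + k² - 5*k (R(k) = (k² - 5*k) + 5 = 5 + k² - 5*k)
I(t, j) = t*(5 + j² - 5*j) (I(t, j) = (5 + j² - 5*j)*t = t*(5 + j² - 5*j))
(400615 - 245074)/(I(585, -77) - 417571) = (400615 - 245074)/(585*(5 + (-77)² - 5*(-77)) - 417571) = 155541/(585*(5 + 5929 + 385) - 417571) = 155541/(585*6319 - 417571) = 155541/(3696615 - 417571) = 155541/3279044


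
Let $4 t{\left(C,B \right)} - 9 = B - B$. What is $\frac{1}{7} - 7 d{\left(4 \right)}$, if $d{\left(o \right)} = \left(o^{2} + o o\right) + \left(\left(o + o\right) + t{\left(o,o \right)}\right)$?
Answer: $- \frac{8277}{28} \approx -295.61$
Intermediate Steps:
$t{\left(C,B \right)} = \frac{9}{4}$ ($t{\left(C,B \right)} = \frac{9}{4} + \frac{B - B}{4} = \frac{9}{4} + \frac{1}{4} \cdot 0 = \frac{9}{4} + 0 = \frac{9}{4}$)
$d{\left(o \right)} = \frac{9}{4} + 2 o + 2 o^{2}$ ($d{\left(o \right)} = \left(o^{2} + o o\right) + \left(\left(o + o\right) + \frac{9}{4}\right) = \left(o^{2} + o^{2}\right) + \left(2 o + \frac{9}{4}\right) = 2 o^{2} + \left(\frac{9}{4} + 2 o\right) = \frac{9}{4} + 2 o + 2 o^{2}$)
$\frac{1}{7} - 7 d{\left(4 \right)} = \frac{1}{7} - 7 \left(\frac{9}{4} + 2 \cdot 4 + 2 \cdot 4^{2}\right) = \frac{1}{7} - 7 \left(\frac{9}{4} + 8 + 2 \cdot 16\right) = \frac{1}{7} - 7 \left(\frac{9}{4} + 8 + 32\right) = \frac{1}{7} - \frac{1183}{4} = - \frac{8277}{28}$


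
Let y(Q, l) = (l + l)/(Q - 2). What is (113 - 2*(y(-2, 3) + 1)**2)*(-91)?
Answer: -20475/2 ≈ -10238.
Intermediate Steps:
y(Q, l) = 2*l/(-2 + Q) (y(Q, l) = (2*l)/(-2 + Q) = 2*l/(-2 + Q))
(113 - 2*(y(-2, 3) + 1)**2)*(-91) = (113 - 2*(2*3/(-2 - 2) + 1)**2)*(-91) = (113 - 2*(2*3/(-4) + 1)**2)*(-91) = (113 - 2*(2*3*(-1/4) + 1)**2)*(-91) = (113 - 2*(-3/2 + 1)**2)*(-91) = (113 - 2*(-1/2)**2)*(-91) = (113 - 2*1/4)*(-91) = (113 - 1/2)*(-91) = (225/2)*(-91) = -20475/2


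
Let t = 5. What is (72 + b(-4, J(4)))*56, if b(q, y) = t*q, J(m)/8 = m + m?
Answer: 2912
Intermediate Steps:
J(m) = 16*m (J(m) = 8*(m + m) = 8*(2*m) = 16*m)
b(q, y) = 5*q
(72 + b(-4, J(4)))*56 = (72 + 5*(-4))*56 = (72 - 20)*56 = 52*56 = 2912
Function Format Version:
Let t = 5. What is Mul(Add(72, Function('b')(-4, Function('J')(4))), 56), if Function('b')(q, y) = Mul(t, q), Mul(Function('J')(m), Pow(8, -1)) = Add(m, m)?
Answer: 2912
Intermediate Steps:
Function('J')(m) = Mul(16, m) (Function('J')(m) = Mul(8, Add(m, m)) = Mul(8, Mul(2, m)) = Mul(16, m))
Function('b')(q, y) = Mul(5, q)
Mul(Add(72, Function('b')(-4, Function('J')(4))), 56) = Mul(Add(72, Mul(5, -4)), 56) = Mul(Add(72, -20), 56) = Mul(52, 56) = 2912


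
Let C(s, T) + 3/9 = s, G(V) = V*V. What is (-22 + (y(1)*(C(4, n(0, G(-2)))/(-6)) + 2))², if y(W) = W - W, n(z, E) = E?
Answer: 400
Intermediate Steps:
G(V) = V²
y(W) = 0
C(s, T) = -⅓ + s
(-22 + (y(1)*(C(4, n(0, G(-2)))/(-6)) + 2))² = (-22 + (0*((-⅓ + 4)/(-6)) + 2))² = (-22 + (0*((11/3)*(-⅙)) + 2))² = (-22 + (0*(-11/18) + 2))² = (-22 + (0 + 2))² = (-22 + 2)² = (-20)² = 400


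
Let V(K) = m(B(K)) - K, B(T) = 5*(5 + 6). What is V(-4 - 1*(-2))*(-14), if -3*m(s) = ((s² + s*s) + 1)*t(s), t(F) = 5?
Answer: 141162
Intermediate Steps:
B(T) = 55 (B(T) = 5*11 = 55)
m(s) = -5/3 - 10*s²/3 (m(s) = -((s² + s*s) + 1)*5/3 = -((s² + s²) + 1)*5/3 = -(2*s² + 1)*5/3 = -(1 + 2*s²)*5/3 = -(5 + 10*s²)/3 = -5/3 - 10*s²/3)
V(K) = -10085 - K (V(K) = (-5/3 - 10/3*55²) - K = (-5/3 - 10/3*3025) - K = (-5/3 - 30250/3) - K = -10085 - K)
V(-4 - 1*(-2))*(-14) = (-10085 - (-4 - 1*(-2)))*(-14) = (-10085 - (-4 + 2))*(-14) = (-10085 - 1*(-2))*(-14) = (-10085 + 2)*(-14) = -10083*(-14) = 141162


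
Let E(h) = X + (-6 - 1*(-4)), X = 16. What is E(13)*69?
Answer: 966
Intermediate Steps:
E(h) = 14 (E(h) = 16 + (-6 - 1*(-4)) = 16 + (-6 + 4) = 16 - 2 = 14)
E(13)*69 = 14*69 = 966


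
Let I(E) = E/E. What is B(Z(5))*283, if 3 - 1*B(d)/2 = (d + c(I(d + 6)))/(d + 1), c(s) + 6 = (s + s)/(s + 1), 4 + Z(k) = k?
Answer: 2830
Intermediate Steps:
Z(k) = -4 + k
I(E) = 1
c(s) = -6 + 2*s/(1 + s) (c(s) = -6 + (s + s)/(s + 1) = -6 + (2*s)/(1 + s) = -6 + 2*s/(1 + s))
B(d) = 6 - 2*(-5 + d)/(1 + d) (B(d) = 6 - 2*(d + 2*(-3 - 2*1)/(1 + 1))/(d + 1) = 6 - 2*(d + 2*(-3 - 2)/2)/(1 + d) = 6 - 2*(d + 2*(½)*(-5))/(1 + d) = 6 - 2*(d - 5)/(1 + d) = 6 - 2*(-5 + d)/(1 + d))
B(Z(5))*283 = (4*(4 + (-4 + 5))/(1 + (-4 + 5)))*283 = (4*(4 + 1)/(1 + 1))*283 = (4*5/2)*283 = (4*(½)*5)*283 = 10*283 = 2830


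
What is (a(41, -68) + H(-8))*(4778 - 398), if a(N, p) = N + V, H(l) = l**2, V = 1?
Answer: 464280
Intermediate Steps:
a(N, p) = 1 + N (a(N, p) = N + 1 = 1 + N)
(a(41, -68) + H(-8))*(4778 - 398) = ((1 + 41) + (-8)**2)*(4778 - 398) = (42 + 64)*4380 = 106*4380 = 464280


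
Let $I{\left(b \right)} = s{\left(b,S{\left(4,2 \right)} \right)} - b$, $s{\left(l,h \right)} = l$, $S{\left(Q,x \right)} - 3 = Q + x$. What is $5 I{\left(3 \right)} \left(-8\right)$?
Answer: $0$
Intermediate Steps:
$S{\left(Q,x \right)} = 3 + Q + x$ ($S{\left(Q,x \right)} = 3 + \left(Q + x\right) = 3 + Q + x$)
$I{\left(b \right)} = 0$ ($I{\left(b \right)} = b - b = 0$)
$5 I{\left(3 \right)} \left(-8\right) = 5 \cdot 0 \left(-8\right) = 0 \left(-8\right) = 0$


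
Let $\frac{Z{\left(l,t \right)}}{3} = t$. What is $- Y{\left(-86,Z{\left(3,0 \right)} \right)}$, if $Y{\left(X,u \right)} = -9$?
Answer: $9$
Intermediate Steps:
$Z{\left(l,t \right)} = 3 t$
$- Y{\left(-86,Z{\left(3,0 \right)} \right)} = \left(-1\right) \left(-9\right) = 9$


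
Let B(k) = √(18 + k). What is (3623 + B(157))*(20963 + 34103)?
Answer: 199504118 + 275330*√7 ≈ 2.0023e+8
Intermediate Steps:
(3623 + B(157))*(20963 + 34103) = (3623 + √(18 + 157))*(20963 + 34103) = (3623 + √175)*55066 = (3623 + 5*√7)*55066 = 199504118 + 275330*√7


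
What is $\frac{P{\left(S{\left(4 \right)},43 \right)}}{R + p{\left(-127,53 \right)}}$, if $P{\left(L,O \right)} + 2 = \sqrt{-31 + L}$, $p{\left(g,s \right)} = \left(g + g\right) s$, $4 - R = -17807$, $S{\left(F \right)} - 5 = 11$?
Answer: $- \frac{2}{4349} + \frac{i \sqrt{15}}{4349} \approx -0.00045988 + 0.00089055 i$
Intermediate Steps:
$S{\left(F \right)} = 16$ ($S{\left(F \right)} = 5 + 11 = 16$)
$R = 17811$ ($R = 4 - -17807 = 4 + 17807 = 17811$)
$p{\left(g,s \right)} = 2 g s$
$P{\left(L,O \right)} = -2 + \sqrt{-31 + L}$
$\frac{P{\left(S{\left(4 \right)},43 \right)}}{R + p{\left(-127,53 \right)}} = \frac{-2 + \sqrt{-31 + 16}}{17811 + 2 \left(-127\right) 53} = \frac{-2 + \sqrt{-15}}{17811 - 13462} = \frac{-2 + i \sqrt{15}}{4349} = \left(-2 + i \sqrt{15}\right) \frac{1}{4349} = - \frac{2}{4349} + \frac{i \sqrt{15}}{4349}$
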